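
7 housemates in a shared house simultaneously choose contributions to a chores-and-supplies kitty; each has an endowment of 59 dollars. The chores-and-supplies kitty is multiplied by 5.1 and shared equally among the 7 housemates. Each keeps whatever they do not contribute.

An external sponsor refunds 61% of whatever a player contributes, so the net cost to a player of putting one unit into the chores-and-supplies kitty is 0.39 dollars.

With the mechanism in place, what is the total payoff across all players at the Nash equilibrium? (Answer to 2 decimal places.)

2358.23 dollars

The effective private return per unit is now (5.1/7) / 0.39 = 1.8681 > 1, so every player's dominant strategy flips to full contribution.
At the Nash equilibrium everyone contributes 59. Group total payoff = 7 × (59 × 0.61 + 5.1 × 59) = 2358.23.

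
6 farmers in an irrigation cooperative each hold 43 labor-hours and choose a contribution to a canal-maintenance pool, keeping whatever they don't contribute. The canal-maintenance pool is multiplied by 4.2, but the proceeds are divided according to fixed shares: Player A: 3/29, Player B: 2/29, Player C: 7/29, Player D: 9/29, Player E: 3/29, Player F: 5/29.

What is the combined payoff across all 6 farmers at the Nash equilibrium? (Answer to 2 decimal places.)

A player with share s gets back 4.2·s per unit contributed, so full contribution is dominant for anyone with s > 1/4.2 = 0.2381 and zero contribution is dominant for anyone below.
Player C and Player D clear that bar, contributing 43 each; the remaining 4 contribute 0. Total contributed: 86.
The canal-maintenance pool pays out 4.2 × 86 = 361.20 in total (split across the unequal shares, but the aggregate is all that matters for the group sum).
The 4 free-riders keep 43 each, adding 172. Group total = 172 + 361.20 = 533.20.

533.20 labor-hours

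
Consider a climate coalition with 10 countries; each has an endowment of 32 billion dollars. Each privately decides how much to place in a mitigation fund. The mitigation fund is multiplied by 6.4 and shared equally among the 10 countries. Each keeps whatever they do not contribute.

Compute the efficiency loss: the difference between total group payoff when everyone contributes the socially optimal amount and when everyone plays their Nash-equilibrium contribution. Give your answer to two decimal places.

1728.00 billion dollars

Each contributed unit returns 6.4/10 = 0.6400 to its contributor — below 1 — so contributing 0 is dominant for every player. At the Nash equilibrium everyone keeps their 32, and the group total is 10 × 32 = 320.
Each contributed unit returns 6.400 to the group as a whole (0.6400 to each of 10 players), which exceeds 1, so the social optimum is full contribution: group total = 6.400 × 320 = 2048.00.
Efficiency loss = 2048.00 − 320 = 1728.00.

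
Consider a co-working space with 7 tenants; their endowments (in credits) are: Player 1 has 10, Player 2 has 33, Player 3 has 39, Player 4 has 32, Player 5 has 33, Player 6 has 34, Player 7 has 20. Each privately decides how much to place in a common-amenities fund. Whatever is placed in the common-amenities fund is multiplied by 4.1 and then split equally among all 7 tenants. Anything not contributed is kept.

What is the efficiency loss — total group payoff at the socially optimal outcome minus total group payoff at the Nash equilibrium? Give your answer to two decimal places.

623.10 credits

The private return per contributed unit is 4.1/7 = 0.5857 < 1 for every player regardless of endowment, so the Nash equilibrium is zero contribution and the group total is Σ E_j = 10 + 33 + 39 + 32 + 33 + 34 + 20 = 201.
Each contributed unit returns 4.100 to the group, so the social optimum is full contribution by everyone: group total = 4.100 × 201 = 824.10.
Efficiency loss = (4.100 − 1) × 201 = 623.10.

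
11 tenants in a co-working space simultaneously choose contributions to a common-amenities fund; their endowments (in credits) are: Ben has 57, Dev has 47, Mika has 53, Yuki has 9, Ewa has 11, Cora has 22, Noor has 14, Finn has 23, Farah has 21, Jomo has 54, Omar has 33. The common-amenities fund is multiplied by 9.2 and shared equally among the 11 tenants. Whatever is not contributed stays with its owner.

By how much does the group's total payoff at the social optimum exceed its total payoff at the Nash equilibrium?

2820.80 credits

The private return per contributed unit is 9.2/11 = 0.8364 < 1 for every player regardless of endowment, so the Nash equilibrium is zero contribution and the group total is Σ E_j = 57 + 47 + 53 + 9 + 11 + 22 + 14 + 23 + 21 + 54 + 33 = 344.
Each contributed unit returns 9.200 to the group, so the social optimum is full contribution by everyone: group total = 9.200 × 344 = 3164.80.
Efficiency loss = (9.200 − 1) × 344 = 2820.80.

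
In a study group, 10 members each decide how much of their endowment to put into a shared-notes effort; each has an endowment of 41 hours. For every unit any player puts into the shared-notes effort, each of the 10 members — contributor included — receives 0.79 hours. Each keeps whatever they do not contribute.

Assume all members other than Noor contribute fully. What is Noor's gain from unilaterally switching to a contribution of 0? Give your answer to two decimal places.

Switching from a contribution of 41 to 0 lets Noor keep an extra 41 hours, but lowers the shared-notes effort by 41, which costs Noor their own share of that drop: 0.79 × 41 = 32.39.
Net gain = 41 − 32.39 = 8.61. The private return per contributed unit (0.79) is below 1, so free-riding is indeed the best response regardless of what the others do.

8.61 hours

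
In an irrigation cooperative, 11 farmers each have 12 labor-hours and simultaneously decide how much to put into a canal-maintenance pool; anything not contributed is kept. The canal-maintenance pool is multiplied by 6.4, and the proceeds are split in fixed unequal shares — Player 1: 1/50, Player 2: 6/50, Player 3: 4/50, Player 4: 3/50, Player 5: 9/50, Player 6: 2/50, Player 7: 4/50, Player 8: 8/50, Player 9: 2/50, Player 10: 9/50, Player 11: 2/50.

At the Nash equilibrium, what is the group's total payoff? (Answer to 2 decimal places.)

326.40 labor-hours

Each unit j contributes comes back to j as 6.4 × (j's share), so j prefers to contribute only if that share exceeds 1/6.4 = 0.1563; otherwise keeping the unit dominates.
The shares above 0.1563 belong to Player 5, Player 8 and Player 10, contributing 12 each; the remaining 8 contribute 0. Total contributed: 36.
The canal-maintenance pool pays out 6.4 × 36 = 230.40 in total (split across the unequal shares, but the aggregate is all that matters for the group sum).
The 8 free-riders keep 12 each, adding 96. Group total = 96 + 230.40 = 326.40.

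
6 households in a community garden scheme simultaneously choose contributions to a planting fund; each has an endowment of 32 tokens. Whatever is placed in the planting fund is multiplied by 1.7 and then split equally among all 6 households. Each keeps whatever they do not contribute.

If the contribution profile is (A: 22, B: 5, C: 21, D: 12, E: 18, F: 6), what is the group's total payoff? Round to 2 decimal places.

Total contributed: 22 + 5 + 21 + 12 + 18 + 6 = 84; total kept: 6 × 32 − 84 = 108.
The planting fund pays out 1.7 × 84 = 142.80 in aggregate.
Group total = 108 + 142.80 = 250.80.

250.80 tokens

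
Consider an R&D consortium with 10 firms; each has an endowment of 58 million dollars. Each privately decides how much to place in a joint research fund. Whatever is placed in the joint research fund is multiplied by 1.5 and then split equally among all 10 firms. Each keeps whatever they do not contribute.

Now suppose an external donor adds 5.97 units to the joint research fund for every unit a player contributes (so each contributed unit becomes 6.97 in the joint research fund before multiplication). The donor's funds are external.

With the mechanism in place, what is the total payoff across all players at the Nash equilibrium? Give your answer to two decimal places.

With the mechanism, a contributed unit returns 1.5 × 6.97 / 10 = 1.0455 per unit of net cost to the contributor — now above 1 — so contributing fully is weakly dominant for every player.
So the Nash equilibrium is full contribution by all 10; the group earns 1.5 × 6.97 × 580 = 6063.90.

6063.90 million dollars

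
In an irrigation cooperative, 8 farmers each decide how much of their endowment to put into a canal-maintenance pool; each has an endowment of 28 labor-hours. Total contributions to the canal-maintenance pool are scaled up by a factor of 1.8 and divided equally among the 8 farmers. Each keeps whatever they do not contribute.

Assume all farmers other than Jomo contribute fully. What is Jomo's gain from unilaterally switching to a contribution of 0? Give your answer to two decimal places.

Switching from a contribution of 28 to 0 lets Jomo keep an extra 28 labor-hours, but lowers the canal-maintenance pool by 28, which costs Jomo their own share of that drop: 1.8/8 × 28 = 6.30.
Net gain = 28 − 6.30 = 21.70. The private return per contributed unit (0.2250) is below 1, so free-riding is indeed the best response regardless of what the others do.

21.70 labor-hours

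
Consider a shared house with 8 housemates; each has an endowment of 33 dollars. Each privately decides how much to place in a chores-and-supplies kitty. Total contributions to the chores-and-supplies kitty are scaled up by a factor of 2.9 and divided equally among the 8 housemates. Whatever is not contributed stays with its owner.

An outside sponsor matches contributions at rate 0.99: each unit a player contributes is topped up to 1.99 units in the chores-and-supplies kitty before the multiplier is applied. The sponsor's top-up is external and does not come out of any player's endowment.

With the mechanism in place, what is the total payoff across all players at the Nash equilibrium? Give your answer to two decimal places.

With the mechanism, a contributed unit returns 2.9 × 1.99 / 8 = 0.7214 per unit of net cost — still below 1 — so contributing 0 remains dominant for every player.
Everyone keeps their endowment and the group total is 8 × 33 = 264.

264.00 dollars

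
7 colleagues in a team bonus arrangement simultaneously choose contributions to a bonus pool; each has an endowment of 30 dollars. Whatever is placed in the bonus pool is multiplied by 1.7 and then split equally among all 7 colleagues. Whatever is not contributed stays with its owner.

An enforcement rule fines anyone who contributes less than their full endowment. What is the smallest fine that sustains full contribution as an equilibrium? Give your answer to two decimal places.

Given the others contribute fully, the best deviation is to contribute 0 (any partial contribution still incurs the fine and gives up units whose private return 0.2429 is below 1).
Deviating from 30 to 0 saves 30 dollars but forfeits the deviator's share of the drop in the bonus pool: 1.7/7 × 30 = 7.29.
So the deviation gain is 30 − 7.29 = 22.71, and the fine must be at least 22.71 dollars to wipe it out.

22.71 dollars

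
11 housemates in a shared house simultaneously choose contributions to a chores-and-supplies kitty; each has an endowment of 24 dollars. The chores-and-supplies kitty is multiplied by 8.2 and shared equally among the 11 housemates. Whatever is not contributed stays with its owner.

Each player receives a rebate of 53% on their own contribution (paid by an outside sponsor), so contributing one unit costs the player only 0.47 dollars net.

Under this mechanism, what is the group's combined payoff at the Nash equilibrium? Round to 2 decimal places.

2304.72 dollars

The effective private return per unit is now (8.2/11) / 0.47 = 1.5861 > 1, so every player's dominant strategy flips to full contribution.
So the Nash equilibrium is full contribution by all 11; the group earns 11 × (24 × 0.53 + 8.2 × 24) = 2304.72.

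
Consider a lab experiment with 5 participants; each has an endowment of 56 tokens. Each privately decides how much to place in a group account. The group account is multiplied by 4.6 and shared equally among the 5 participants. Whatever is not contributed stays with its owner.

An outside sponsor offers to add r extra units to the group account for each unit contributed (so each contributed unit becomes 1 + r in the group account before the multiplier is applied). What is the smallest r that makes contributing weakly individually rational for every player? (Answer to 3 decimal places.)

0.087

With matching at rate r, one contributed unit becomes (1 + r) in the group account and returns 4.6 × (1 + r) / 5 to the contributor.
Setting this equal to 1: 1 + r = 5/4.6 = 1.0870.
So the minimum matching rate is r = 1.0870 − 1 = 0.087.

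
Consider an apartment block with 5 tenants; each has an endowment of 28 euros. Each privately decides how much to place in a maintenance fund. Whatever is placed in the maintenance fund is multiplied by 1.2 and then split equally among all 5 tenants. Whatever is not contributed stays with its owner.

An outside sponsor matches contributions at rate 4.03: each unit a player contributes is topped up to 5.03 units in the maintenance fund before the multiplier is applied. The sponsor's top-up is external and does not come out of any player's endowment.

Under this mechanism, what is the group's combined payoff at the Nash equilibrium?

The effective private return per unit is now 1.2 × 5.03 / 5 = 1.2072 > 1, so every player's dominant strategy flips to full contribution.
At the Nash equilibrium everyone contributes 28. Group total payoff = 1.2 × 5.03 × 140 = 845.04.

845.04 euros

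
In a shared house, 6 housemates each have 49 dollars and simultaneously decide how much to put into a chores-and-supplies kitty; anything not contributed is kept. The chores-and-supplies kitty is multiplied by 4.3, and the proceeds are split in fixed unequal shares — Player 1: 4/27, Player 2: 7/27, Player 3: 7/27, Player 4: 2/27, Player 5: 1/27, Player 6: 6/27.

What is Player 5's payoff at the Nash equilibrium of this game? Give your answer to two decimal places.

64.61 dollars

A player with share s gets back 4.3·s per unit contributed, so full contribution is dominant for anyone with s > 1/4.3 = 0.2326 and zero contribution is dominant for anyone below.
Player 2 and Player 3 clear that bar, contributing 49 each; the remaining 4 contribute 0. Total contributed: 98.
Player 5 keeps 49 and receives 4.3 × 98 × 1/27 = 15.61 from the chores-and-supplies kitty, for a payoff of 64.61.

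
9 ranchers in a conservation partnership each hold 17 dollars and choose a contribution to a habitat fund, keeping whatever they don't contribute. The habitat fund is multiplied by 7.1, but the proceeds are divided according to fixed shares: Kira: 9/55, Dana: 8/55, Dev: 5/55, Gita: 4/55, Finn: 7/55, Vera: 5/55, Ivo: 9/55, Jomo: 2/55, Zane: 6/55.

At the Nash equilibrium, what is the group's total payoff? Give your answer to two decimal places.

Player j's private return per contributed unit is 7.1 × (j's share). Contributing is weakly dominant for j when that share is at least 1/7.1 = 0.1408, and contributing 0 is dominant otherwise.
Kira, Dana and Ivo clear that bar, contributing 17 each; the remaining 6 contribute 0. Total contributed: 51.
The habitat fund pays out 7.1 × 51 = 362.10 in total (split across the unequal shares, but the aggregate is all that matters for the group sum).
The 6 free-riders keep 17 each, adding 102. Group total = 102 + 362.10 = 464.10.

464.10 dollars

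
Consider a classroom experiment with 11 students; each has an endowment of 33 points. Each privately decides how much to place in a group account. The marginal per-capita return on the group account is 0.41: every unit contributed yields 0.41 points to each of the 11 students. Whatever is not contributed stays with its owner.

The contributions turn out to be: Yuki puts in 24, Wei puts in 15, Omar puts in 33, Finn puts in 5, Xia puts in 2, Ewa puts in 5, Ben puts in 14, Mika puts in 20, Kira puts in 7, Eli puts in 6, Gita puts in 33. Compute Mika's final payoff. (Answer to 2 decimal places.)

80.24 points

Total contributed: 24 + 15 + 33 + 5 + 2 + 5 + 14 + 20 + 7 + 6 + 33 = 164.
Each receives 0.41 × 164 = 67.24 from the group account.
Mika keeps 33 − 20 = 13, so Mika's payoff is 13 + 67.24 = 80.24.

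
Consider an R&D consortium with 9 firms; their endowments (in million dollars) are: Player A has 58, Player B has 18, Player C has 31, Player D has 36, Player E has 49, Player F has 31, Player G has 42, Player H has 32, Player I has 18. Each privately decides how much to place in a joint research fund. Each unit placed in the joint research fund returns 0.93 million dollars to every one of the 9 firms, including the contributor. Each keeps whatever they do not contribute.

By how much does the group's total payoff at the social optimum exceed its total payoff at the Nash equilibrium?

The private return per contributed unit is 0.93 < 1 for everyone, so the Nash equilibrium is zero contribution and the group total is Σ E_j = 58 + 18 + 31 + 36 + 49 + 31 + 42 + 32 + 18 = 315.
Each contributed unit returns 8.370 to the group, so the social optimum is full contribution by everyone: group total = 8.370 × 315 = 2636.55.
Efficiency loss = (8.370 − 1) × 315 = 2321.55.

2321.55 million dollars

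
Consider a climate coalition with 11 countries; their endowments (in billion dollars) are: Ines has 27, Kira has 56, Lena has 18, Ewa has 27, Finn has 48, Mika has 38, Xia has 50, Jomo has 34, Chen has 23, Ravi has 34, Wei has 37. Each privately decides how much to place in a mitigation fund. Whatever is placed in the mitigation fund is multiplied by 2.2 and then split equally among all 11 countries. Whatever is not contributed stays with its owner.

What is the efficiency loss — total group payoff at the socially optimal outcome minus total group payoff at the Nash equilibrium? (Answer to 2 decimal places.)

The private return per contributed unit is 2.2/11 = 0.2000 < 1 for every player regardless of endowment, so the Nash equilibrium is zero contribution and the group total is Σ E_j = 27 + 56 + 18 + 27 + 48 + 38 + 50 + 34 + 23 + 34 + 37 = 392.
Each contributed unit returns 2.200 to the group, so the social optimum is full contribution by everyone: group total = 2.200 × 392 = 862.40.
Efficiency loss = (2.200 − 1) × 392 = 470.40.

470.40 billion dollars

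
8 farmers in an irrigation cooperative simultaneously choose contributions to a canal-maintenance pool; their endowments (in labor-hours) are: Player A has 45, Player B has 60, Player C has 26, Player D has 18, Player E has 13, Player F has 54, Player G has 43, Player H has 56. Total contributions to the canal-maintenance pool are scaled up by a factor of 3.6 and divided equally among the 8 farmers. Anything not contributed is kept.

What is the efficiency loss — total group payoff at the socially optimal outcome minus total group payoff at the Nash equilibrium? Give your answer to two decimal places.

The private return per contributed unit is 3.6/8 = 0.4500 < 1 for every player regardless of endowment, so the Nash equilibrium is zero contribution and the group total is Σ E_j = 45 + 60 + 26 + 18 + 13 + 54 + 43 + 56 = 315.
Each contributed unit returns 3.600 to the group, so the social optimum is full contribution by everyone: group total = 3.600 × 315 = 1134.00.
Efficiency loss = (3.600 − 1) × 315 = 819.00.

819.00 labor-hours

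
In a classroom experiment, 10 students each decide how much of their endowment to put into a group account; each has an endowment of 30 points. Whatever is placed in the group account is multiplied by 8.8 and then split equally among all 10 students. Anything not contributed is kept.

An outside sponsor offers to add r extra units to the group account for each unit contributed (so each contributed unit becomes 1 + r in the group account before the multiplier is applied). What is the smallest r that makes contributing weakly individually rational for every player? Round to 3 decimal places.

With matching at rate r, one contributed unit becomes (1 + r) in the group account and returns 8.8 × (1 + r) / 10 to the contributor.
Setting this equal to 1: 1 + r = 10/8.8 = 1.1364.
So the minimum matching rate is r = 1.1364 − 1 = 0.136.

0.136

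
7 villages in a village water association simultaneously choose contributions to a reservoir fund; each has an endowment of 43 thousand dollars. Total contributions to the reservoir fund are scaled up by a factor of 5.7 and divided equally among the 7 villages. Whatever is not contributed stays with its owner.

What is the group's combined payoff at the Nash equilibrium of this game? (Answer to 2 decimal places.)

301.00 thousand dollars

Each contributed unit returns 5.7/7 = 0.8143 to its contributor — below 1 — so contributing 0 is dominant for every player. At the Nash equilibrium everyone keeps their 43, and the group total is 7 × 43 = 301.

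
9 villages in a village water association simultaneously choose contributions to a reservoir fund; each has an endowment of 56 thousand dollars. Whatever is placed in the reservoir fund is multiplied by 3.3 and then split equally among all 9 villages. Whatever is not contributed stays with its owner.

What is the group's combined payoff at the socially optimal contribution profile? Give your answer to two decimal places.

Each contributed unit returns 3.300 to the group as a whole (0.3667 to each of 9 players), which exceeds 1, so the social optimum is full contribution: group total = 3.300 × 504 = 1663.20.

1663.20 thousand dollars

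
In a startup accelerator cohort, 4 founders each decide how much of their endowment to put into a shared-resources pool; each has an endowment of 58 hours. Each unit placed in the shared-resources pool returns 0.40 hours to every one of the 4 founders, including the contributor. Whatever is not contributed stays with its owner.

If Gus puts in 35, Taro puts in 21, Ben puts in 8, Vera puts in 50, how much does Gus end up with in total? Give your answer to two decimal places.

Total contributed: 35 + 21 + 8 + 50 = 114.
Each receives 0.40 × 114 = 45.60 from the shared-resources pool.
Gus keeps 58 − 35 = 23, so Gus's payoff is 23 + 45.60 = 68.60.

68.60 hours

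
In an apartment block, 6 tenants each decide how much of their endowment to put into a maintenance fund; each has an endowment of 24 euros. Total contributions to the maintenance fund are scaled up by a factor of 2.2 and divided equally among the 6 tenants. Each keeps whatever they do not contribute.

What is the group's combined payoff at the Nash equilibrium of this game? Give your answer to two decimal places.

Each contributed unit returns 2.2/6 = 0.3667 to its contributor — below 1 — so contributing 0 is dominant for every player. At the Nash equilibrium everyone keeps their 24, and the group total is 6 × 24 = 144.

144.00 euros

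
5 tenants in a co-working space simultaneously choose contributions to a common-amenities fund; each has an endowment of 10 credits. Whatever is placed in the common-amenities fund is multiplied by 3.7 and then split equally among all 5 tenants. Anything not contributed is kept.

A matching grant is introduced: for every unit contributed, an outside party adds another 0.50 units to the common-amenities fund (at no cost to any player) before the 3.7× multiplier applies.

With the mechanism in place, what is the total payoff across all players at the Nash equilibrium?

The effective private return per unit is now 3.7 × 1.50 / 5 = 1.1100 > 1, so every player's dominant strategy flips to full contribution.
At the Nash equilibrium everyone contributes 10. Group total payoff = 3.7 × 1.50 × 50 = 277.50.

277.50 credits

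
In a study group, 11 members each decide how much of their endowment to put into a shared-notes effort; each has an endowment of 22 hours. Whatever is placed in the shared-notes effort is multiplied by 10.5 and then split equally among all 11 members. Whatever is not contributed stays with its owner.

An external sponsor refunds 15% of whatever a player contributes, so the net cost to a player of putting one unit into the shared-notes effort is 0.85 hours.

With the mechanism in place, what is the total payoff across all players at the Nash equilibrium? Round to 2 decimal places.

2577.30 hours

Under the mechanism each unit contributed yields (10.5/11) / 0.85 = 1.1230 back to its contributor per unit of net cost, which exceeds 1, making full contribution the dominant choice for everyone.
At the Nash equilibrium everyone contributes 22. Group total payoff = 11 × (22 × 0.15 + 10.5 × 22) = 2577.30.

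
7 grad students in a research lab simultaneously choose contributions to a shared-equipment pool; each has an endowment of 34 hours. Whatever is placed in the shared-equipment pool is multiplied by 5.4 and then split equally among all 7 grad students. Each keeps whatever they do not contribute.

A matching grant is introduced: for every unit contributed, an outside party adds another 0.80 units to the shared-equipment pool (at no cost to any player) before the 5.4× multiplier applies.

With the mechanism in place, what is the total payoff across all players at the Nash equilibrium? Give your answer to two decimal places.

The effective private return per unit is now 5.4 × 1.80 / 7 = 1.3886 > 1, so every player's dominant strategy flips to full contribution.
At the Nash equilibrium everyone contributes 34. Group total payoff = 5.4 × 1.80 × 238 = 2313.36.

2313.36 hours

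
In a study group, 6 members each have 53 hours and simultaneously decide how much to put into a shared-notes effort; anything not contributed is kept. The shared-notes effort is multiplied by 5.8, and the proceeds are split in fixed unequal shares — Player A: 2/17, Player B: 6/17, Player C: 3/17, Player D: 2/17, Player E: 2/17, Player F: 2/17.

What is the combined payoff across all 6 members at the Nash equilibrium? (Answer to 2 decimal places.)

826.80 hours

A player with share s gets back 5.8·s per unit contributed, so full contribution is dominant for anyone with s > 1/5.8 = 0.1724 and zero contribution is dominant for anyone below.
Player B and Player C clear that bar, contributing 53 each; the remaining 4 contribute 0. Total contributed: 106.
The shared-notes effort pays out 5.8 × 106 = 614.80 in total (split across the unequal shares, but the aggregate is all that matters for the group sum).
The 4 free-riders keep 53 each, adding 212. Group total = 212 + 614.80 = 826.80.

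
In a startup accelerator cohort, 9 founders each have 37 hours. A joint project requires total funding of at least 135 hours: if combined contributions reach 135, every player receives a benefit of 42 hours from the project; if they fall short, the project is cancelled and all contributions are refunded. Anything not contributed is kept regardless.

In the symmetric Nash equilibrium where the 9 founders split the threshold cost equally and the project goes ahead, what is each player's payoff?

Equal share of the threshold: 135/9 = 15.
At this profile no one gains by cutting their contribution: any cut drops the total below 135, the project is cancelled, contributions are refunded, and the deviator ends with 37, which is less than 37 − 15 + 42 = 64. Contributing more than 15 just wastes the excess. So contributing exactly 15 is a best response.
Each player's payoff: 37 − 15 + 42 = 64.

64 hours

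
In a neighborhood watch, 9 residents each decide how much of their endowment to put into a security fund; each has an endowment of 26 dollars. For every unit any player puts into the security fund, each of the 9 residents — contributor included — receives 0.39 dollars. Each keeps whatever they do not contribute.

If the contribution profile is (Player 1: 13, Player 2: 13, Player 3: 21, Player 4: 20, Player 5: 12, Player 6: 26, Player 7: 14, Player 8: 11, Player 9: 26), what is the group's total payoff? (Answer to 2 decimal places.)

Total contributed: 13 + 13 + 21 + 20 + 12 + 26 + 14 + 11 + 26 = 156; total kept: 9 × 26 − 156 = 78.
The security fund pays out 0.39 × 9 × 156 = 547.56 in aggregate.
Group total = 78 + 547.56 = 625.56.

625.56 dollars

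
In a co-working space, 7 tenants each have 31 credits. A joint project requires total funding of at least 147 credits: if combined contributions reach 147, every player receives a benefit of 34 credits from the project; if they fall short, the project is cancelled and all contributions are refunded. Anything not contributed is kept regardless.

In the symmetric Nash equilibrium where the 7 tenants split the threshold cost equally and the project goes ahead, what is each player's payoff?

Equal share of the threshold: 147/7 = 21.
At this profile no one gains by cutting their contribution: any cut drops the total below 147, the project is cancelled, contributions are refunded, and the deviator ends with 31, which is less than 31 − 21 + 34 = 44. Contributing more than 21 just wastes the excess. So contributing exactly 21 is a best response.
Each player's payoff: 31 − 21 + 34 = 44.

44 credits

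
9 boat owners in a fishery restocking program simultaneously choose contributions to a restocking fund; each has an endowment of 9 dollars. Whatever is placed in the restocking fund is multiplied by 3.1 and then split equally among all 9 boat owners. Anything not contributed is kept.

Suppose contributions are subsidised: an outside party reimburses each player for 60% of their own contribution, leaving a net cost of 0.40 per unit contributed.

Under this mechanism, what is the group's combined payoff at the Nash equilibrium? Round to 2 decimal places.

81.00 dollars

With the mechanism, a contributed unit returns (3.1/9) / 0.40 = 0.8611 per unit of net cost — still below 1 — so contributing 0 remains dominant for every player.
Everyone keeps their endowment and the group total is 9 × 9 = 81.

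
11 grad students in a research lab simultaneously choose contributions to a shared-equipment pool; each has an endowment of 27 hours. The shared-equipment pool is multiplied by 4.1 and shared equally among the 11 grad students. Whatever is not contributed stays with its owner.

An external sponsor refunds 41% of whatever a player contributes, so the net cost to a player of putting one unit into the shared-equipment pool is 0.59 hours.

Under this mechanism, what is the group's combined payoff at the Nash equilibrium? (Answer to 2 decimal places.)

Even with the mechanism, each unit contributed returns only (4.1/11) / 0.59 = 0.6317 per unit of net cost, so contributing nothing is still dominant.
Everyone keeps their endowment and the group total is 11 × 27 = 297.

297.00 hours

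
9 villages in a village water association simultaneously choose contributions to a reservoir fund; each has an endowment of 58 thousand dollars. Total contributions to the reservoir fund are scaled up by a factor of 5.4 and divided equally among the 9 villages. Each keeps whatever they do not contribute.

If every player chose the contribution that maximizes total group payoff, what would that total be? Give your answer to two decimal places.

Each contributed unit returns 5.400 to the group as a whole (0.6000 to each of 9 players), which exceeds 1, so the social optimum is full contribution: group total = 5.400 × 522 = 2818.80.

2818.80 thousand dollars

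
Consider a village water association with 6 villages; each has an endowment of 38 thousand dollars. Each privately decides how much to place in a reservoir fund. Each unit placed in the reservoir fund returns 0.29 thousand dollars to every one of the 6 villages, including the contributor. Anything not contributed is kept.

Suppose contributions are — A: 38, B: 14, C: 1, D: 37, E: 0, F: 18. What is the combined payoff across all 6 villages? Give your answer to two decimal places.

307.92 thousand dollars

Total contributed: 38 + 14 + 1 + 37 + 0 + 18 = 108; total kept: 6 × 38 − 108 = 120.
The reservoir fund pays out 0.29 × 6 × 108 = 187.92 in aggregate.
Group total = 120 + 187.92 = 307.92.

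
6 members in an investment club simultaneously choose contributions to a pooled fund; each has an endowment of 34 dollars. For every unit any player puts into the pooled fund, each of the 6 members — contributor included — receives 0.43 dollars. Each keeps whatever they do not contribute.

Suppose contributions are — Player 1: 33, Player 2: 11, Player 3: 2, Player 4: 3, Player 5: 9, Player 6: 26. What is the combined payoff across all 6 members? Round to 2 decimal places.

Total contributed: 33 + 11 + 2 + 3 + 9 + 26 = 84; total kept: 6 × 34 − 84 = 120.
The pooled fund pays out 0.43 × 6 × 84 = 216.72 in aggregate.
Group total = 120 + 216.72 = 336.72.

336.72 dollars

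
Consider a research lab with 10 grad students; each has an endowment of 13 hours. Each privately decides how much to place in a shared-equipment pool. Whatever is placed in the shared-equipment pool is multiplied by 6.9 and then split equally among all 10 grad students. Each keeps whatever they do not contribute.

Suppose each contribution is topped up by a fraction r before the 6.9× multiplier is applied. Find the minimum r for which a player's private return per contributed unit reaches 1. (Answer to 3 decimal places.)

0.449

With matching at rate r, one contributed unit becomes (1 + r) in the shared-equipment pool and returns 6.9 × (1 + r) / 10 to the contributor.
Setting this equal to 1: 1 + r = 10/6.9 = 1.4493.
So the minimum matching rate is r = 1.4493 − 1 = 0.449.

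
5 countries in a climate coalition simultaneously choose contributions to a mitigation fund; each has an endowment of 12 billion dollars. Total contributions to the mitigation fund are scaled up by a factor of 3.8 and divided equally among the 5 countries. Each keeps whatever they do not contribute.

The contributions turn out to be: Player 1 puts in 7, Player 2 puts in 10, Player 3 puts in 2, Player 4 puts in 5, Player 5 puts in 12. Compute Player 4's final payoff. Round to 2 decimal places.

34.36 billion dollars

Total contributed: 7 + 10 + 2 + 5 + 12 = 36.
Each receives 3.8 × 36 / 5 = 27.36 from the mitigation fund.
Player 4 keeps 12 − 5 = 7, so Player 4's payoff is 7 + 27.36 = 34.36.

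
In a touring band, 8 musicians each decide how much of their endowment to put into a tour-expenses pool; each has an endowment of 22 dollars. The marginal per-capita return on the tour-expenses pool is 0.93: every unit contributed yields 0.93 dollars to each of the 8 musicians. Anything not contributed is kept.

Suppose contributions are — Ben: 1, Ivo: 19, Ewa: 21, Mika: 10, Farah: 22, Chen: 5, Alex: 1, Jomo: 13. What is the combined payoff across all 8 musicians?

768.48 dollars

Total contributed: 1 + 19 + 21 + 10 + 22 + 5 + 1 + 13 = 92; total kept: 8 × 22 − 92 = 84.
The tour-expenses pool pays out 0.93 × 8 × 92 = 684.48 in aggregate.
Group total = 84 + 684.48 = 768.48.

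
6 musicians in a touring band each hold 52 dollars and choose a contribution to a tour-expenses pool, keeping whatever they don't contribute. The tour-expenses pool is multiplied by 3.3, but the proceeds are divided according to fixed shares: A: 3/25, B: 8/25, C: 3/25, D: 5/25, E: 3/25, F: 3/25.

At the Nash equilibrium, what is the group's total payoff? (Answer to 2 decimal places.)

For player j, contributing a unit is worthwhile iff 3.3 × (j's share) ≥ 1, i.e. iff j's share is at least 0.3030.
Only B (8/25) clears that bar, contributing 52; the remaining 5 contribute 0. Total contributed: 52.
The tour-expenses pool pays out 3.3 × 52 = 171.60 in total (split across the unequal shares, but the aggregate is all that matters for the group sum).
The 5 free-riders keep 52 each, adding 260. Group total = 260 + 171.60 = 431.60.

431.60 dollars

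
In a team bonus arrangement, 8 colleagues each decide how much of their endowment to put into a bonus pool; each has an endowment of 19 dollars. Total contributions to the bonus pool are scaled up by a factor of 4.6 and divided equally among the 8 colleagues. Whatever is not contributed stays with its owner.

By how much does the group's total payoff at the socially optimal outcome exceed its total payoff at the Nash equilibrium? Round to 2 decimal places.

Each contributed unit returns 4.6/8 = 0.5750 to its contributor — below 1 — so contributing 0 is dominant for every player. At the Nash equilibrium everyone keeps their 19, and the group total is 8 × 19 = 152.
Each contributed unit returns 4.600 to the group as a whole (0.5750 to each of 8 players), which exceeds 1, so the social optimum is full contribution: group total = 4.600 × 152 = 699.20.
Efficiency loss = 699.20 − 152 = 547.20.

547.20 dollars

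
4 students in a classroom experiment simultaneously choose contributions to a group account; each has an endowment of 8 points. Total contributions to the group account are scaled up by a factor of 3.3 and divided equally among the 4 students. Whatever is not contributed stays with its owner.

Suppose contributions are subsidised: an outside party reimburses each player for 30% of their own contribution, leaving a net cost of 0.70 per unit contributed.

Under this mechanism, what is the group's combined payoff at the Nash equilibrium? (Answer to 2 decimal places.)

115.20 points

With the mechanism, a contributed unit returns (3.3/4) / 0.70 = 1.1786 per unit of net cost to the contributor — now above 1 — so contributing fully is weakly dominant for every player.
At the Nash equilibrium everyone contributes 8. Group total payoff = 4 × (8 × 0.30 + 3.3 × 8) = 115.20.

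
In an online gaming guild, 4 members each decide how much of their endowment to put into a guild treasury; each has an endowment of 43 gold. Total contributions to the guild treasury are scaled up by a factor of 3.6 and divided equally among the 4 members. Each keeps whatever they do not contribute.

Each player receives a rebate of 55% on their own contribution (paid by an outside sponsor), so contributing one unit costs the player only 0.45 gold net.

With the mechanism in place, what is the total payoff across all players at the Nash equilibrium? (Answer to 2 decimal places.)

713.80 gold

Under the mechanism each unit contributed yields (3.6/4) / 0.45 = 2.0000 back to its contributor per unit of net cost, which exceeds 1, making full contribution the dominant choice for everyone.
So the Nash equilibrium is full contribution by all 4; the group earns 4 × (43 × 0.55 + 3.6 × 43) = 713.80.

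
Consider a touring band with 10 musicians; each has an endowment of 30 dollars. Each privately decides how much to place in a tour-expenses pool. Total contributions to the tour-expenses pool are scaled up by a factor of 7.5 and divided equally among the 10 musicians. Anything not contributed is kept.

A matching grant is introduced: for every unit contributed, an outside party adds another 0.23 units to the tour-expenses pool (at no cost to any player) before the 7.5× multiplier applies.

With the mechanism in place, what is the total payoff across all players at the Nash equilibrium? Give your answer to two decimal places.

300.00 dollars

Even with the mechanism, each unit contributed returns only 7.5 × 1.23 / 10 = 0.9225 per unit of net cost, so contributing nothing is still dominant.
At the Nash equilibrium no one contributes; group total payoff = 10 × 30 = 300.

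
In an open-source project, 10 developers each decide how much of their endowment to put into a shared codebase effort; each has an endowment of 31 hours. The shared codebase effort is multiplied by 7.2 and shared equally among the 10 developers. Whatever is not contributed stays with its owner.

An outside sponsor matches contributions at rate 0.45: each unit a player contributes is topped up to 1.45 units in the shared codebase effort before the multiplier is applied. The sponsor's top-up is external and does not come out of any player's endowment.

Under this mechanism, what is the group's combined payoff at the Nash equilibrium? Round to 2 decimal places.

The effective private return per unit is now 7.2 × 1.45 / 10 = 1.0440 > 1, so every player's dominant strategy flips to full contribution.
At the Nash equilibrium everyone contributes 31. Group total payoff = 7.2 × 1.45 × 310 = 3236.40.

3236.40 hours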